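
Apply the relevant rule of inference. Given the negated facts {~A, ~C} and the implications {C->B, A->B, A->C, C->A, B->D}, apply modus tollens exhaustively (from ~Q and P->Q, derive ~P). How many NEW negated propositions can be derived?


Initial negated facts: {~A, ~C}
Apply modus tollens to closure:
  (no implication fires)
Final negated: {~A, ~C}
New negations: {(none)}
Count = 0

0


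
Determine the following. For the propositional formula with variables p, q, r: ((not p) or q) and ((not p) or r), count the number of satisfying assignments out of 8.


Evaluate all 8 assignments for p, q, r:
p=0, q=0, r=0: 1
p=0, q=0, r=1: 1
p=0, q=1, r=0: 1
p=0, q=1, r=1: 1
p=1, q=0, r=0: 0
p=1, q=0, r=1: 0
p=1, q=1, r=0: 0
p=1, q=1, r=1: 1
Satisfying count = 5

5


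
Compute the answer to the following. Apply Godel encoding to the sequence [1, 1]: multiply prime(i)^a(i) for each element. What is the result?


Encode each element as an exponent of the corresponding prime:
  2^1 = 2
  3^1 = 3
Product = 2 * 3 = 6

6


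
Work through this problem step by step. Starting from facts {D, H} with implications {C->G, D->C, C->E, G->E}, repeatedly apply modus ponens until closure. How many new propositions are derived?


Initial facts: {D, H}
Apply modus ponens to closure:
  D and D->C  =>  C
  C and C->E  =>  E
  C and C->G  =>  G
Final known: {C, D, E, G, H}
New propositions: {C, E, G}
Count = 3

3


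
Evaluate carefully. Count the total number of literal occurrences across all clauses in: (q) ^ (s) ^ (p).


Counting literals in each clause:
Clause 1: 1 literal(s)
Clause 2: 1 literal(s)
Clause 3: 1 literal(s)
Total = 3

3


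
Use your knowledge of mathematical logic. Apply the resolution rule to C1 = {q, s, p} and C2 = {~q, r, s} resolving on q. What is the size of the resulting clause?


Remove q from C1 and ~q from C2.
C1 remainder: {s, p}
C2 remainder: {r, s}
Union (resolvent): {p, r, s}
Resolvent has 3 literal(s).

3


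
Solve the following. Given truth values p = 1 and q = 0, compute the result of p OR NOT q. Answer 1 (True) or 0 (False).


p = 1, q = 0
Operation: p OR NOT q
Evaluate: 1 OR NOT 0 = 1

1


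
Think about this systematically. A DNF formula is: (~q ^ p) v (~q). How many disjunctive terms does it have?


A DNF formula is a disjunction of terms (conjunctions).
Terms are separated by v.
Counting the disjuncts: 2 terms.

2


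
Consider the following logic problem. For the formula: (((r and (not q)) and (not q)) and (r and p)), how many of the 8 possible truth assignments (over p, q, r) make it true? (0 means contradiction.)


Check all 8 assignments:
p=0, q=0, r=0: 0
p=0, q=0, r=1: 0
p=0, q=1, r=0: 0
p=0, q=1, r=1: 0
p=1, q=0, r=0: 0
p=1, q=0, r=1: 1
p=1, q=1, r=0: 0
p=1, q=1, r=1: 0
Count of True = 1

1


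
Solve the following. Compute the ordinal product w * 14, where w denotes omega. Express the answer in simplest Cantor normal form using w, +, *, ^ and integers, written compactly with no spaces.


Compute w * 14.
Ordinal * is associative and left-distributive over +, but NOT commutative; for finite n>1, n*w = w but w*n stays w*n.
w * 14 means 14 copies of w concatenated: w*14.
Result = w*14

w*14


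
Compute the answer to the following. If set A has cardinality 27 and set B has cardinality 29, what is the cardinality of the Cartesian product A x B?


The Cartesian product A x B contains all ordered pairs (a, b).
|A x B| = |A| * |B| = 27 * 29 = 783

783


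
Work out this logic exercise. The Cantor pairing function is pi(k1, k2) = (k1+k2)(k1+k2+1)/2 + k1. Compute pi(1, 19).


k1 + k2 = 20
(k1+k2)(k1+k2+1)/2 = 20 * 21 / 2 = 210
pi = 210 + 1 = 211

211


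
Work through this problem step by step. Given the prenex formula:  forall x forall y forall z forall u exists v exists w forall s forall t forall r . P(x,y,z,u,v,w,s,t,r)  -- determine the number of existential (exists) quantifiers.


Quantifier prefix: forall x forall y forall z forall u exists v exists w forall s forall t forall r
Mark each quantifier type:
  U U U U E E U U U
Universal count = 7, Existential count = 2
Asked for existential (exists) quantifiers: 2

2


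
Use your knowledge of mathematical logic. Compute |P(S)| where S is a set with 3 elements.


The power set of a set with n elements has 2^n elements.
|P(S)| = 2^3 = 8

8


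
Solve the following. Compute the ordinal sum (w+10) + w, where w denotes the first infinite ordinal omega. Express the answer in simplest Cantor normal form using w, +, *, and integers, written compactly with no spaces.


Compute (w+10) + w.
Ordinal + is associative but NOT commutative; for finite n>0, n + w = w but w + n stays w+n.
(w+10) + w = w + (10+w) = w + w = w*2 (the finite tail 10 is absorbed by the right w).
Result = w*2

w*2


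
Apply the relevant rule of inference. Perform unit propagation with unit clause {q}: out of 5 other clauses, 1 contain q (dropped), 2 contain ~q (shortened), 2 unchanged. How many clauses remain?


Satisfied (removed): 1
Shortened (remain): 2
Unchanged (remain): 2
Remaining = 2 + 2 = 4

4


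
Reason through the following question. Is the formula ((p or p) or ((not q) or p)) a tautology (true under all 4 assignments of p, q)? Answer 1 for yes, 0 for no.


Check all 4 assignments:
p=0, q=0: 1
p=0, q=1: 0
p=1, q=0: 1
p=1, q=1: 1
Satisfying count = 3/4.
Tautology iff count = 4: no.

0


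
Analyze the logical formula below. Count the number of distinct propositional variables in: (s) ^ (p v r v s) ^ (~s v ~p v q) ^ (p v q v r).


Identify each variable that appears in the formula.
Variables found: p, q, r, s
Count = 4

4


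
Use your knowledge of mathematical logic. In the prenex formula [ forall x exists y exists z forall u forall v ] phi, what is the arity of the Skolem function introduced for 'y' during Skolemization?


Quantifier prefix: forall x exists y exists z forall u forall v
'y' is existentially quantified at position 2.
Universal variables preceding it: x
Skolem function arity = 1

1


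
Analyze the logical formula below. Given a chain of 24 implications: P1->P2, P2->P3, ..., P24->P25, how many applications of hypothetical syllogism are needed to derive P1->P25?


With 24 implications in a chain connecting 25 propositions:
P1->P2, P2->P3, ..., P24->P25
Steps needed = (number of implications) - 1 = 24 - 1 = 23

23


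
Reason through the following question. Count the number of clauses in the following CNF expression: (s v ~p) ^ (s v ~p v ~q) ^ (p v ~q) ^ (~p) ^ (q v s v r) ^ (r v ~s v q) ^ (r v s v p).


A CNF formula is a conjunction of clauses.
Clauses are separated by ^.
Counting the conjuncts: 7 clauses.

7


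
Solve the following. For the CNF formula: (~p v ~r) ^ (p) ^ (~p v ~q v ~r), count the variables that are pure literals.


Check each variable for pure literal status:
p: mixed (not pure)
q: pure negative
r: pure negative
Pure literal count = 2

2


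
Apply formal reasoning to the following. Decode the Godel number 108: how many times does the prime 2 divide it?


Factorize 108 by dividing by 2 repeatedly.
Division steps: 2 divides 108 exactly 2 time(s).
Exponent of 2 = 2

2


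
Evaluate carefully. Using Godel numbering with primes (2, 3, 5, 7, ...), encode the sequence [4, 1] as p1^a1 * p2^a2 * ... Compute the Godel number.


Encode each element as an exponent of the corresponding prime:
  2^4 = 16
  3^1 = 3
Product = 16 * 3 = 48

48


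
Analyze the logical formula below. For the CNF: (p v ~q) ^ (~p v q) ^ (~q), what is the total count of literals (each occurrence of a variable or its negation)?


Counting literals in each clause:
Clause 1: 2 literal(s)
Clause 2: 2 literal(s)
Clause 3: 1 literal(s)
Total = 5

5


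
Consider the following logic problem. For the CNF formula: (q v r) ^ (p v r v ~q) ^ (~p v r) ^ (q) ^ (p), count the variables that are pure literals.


Check each variable for pure literal status:
p: mixed (not pure)
q: mixed (not pure)
r: pure positive
Pure literal count = 1

1


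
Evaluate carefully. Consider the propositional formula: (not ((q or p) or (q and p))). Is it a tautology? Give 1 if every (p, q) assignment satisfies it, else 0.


Check all 4 assignments:
p=0, q=0: 1
p=0, q=1: 0
p=1, q=0: 0
p=1, q=1: 0
Satisfying count = 1/4.
Tautology iff count = 4: no.

0


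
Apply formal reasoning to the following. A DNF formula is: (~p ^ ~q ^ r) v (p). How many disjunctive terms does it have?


A DNF formula is a disjunction of terms (conjunctions).
Terms are separated by v.
Counting the disjuncts: 2 terms.

2


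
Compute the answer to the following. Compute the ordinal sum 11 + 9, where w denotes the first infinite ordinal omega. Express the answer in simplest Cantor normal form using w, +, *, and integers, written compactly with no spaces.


Compute 11 + 9.
Ordinal + is associative but NOT commutative; for finite n>0, n + w = w but w + n stays w+n.
Both operands finite; ordinal + agrees with natural +: 11 + 9 = 20.
Result = 20

20


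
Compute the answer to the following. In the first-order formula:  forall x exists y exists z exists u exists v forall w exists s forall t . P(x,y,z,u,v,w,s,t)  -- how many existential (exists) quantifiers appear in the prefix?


Quantifier prefix: forall x exists y exists z exists u exists v forall w exists s forall t
Mark each quantifier type:
  U E E E E U E U
Universal count = 3, Existential count = 5
Asked for existential (exists) quantifiers: 5

5


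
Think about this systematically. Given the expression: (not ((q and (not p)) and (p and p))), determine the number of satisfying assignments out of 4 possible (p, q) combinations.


Check all 4 assignments:
p=0, q=0: 1
p=0, q=1: 1
p=1, q=0: 1
p=1, q=1: 1
Count of True = 4

4


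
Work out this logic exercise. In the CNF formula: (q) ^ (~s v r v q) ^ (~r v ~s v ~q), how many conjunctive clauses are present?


A CNF formula is a conjunction of clauses.
Clauses are separated by ^.
Counting the conjuncts: 3 clauses.

3


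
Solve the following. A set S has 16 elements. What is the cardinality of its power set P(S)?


The power set of a set with n elements has 2^n elements.
|P(S)| = 2^16 = 65536

65536


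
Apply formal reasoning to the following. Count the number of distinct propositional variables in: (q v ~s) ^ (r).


Identify each variable that appears in the formula.
Variables found: q, r, s
Count = 3

3


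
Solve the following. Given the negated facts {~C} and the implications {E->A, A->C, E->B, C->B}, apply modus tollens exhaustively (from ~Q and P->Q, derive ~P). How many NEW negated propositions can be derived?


Initial negated facts: {~C}
Apply modus tollens to closure:
  ~C and A->C  =>  ~A
  ~A and E->A  =>  ~E
Final negated: {~A, ~C, ~E}
New negations: {~A, ~E}
Count = 2

2


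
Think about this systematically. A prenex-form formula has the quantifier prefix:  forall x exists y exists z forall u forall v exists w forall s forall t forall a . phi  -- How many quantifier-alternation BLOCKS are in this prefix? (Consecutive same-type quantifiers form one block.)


Quantifier-type sequence: A E E A A E A A A  (A=forall, E=exists)
Group into maximal same-type runs:
  Ax1 | Ex2 | Ax2 | Ex1 | Ax3
Number of blocks = 5

5


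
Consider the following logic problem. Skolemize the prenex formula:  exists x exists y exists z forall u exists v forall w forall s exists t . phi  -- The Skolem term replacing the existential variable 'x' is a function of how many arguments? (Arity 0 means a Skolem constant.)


Quantifier prefix: exists x exists y exists z forall u exists v forall w forall s exists t
'x' is existentially quantified at position 1.
No universal quantifiers precede it.
Skolem function arity = 0 (a Skolem constant)

0


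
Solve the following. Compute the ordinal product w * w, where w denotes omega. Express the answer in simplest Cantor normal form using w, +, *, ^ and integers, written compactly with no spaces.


Compute w * w.
Ordinal * is associative and left-distributive over +, but NOT commutative; for finite n>1, n*w = w but w*n stays w*n.
w * w = w^2 by definition.
Result = w^2

w^2


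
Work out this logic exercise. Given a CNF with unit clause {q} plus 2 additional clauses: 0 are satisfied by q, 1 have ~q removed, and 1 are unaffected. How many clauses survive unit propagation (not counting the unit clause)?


Satisfied (removed): 0
Shortened (remain): 1
Unchanged (remain): 1
Remaining = 1 + 1 = 2

2


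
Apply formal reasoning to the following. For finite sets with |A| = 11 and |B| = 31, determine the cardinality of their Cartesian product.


The Cartesian product A x B contains all ordered pairs (a, b).
|A x B| = |A| * |B| = 11 * 31 = 341

341


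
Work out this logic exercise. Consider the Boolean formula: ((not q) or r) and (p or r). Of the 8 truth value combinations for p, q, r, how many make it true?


Evaluate all 8 assignments for p, q, r:
p=0, q=0, r=0: 0
p=0, q=0, r=1: 1
p=0, q=1, r=0: 0
p=0, q=1, r=1: 1
p=1, q=0, r=0: 1
p=1, q=0, r=1: 1
p=1, q=1, r=0: 0
p=1, q=1, r=1: 1
Satisfying count = 5

5


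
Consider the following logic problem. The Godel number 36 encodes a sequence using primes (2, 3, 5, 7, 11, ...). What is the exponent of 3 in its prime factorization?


Factorize 36 by dividing by 3 repeatedly.
Division steps: 3 divides 36 exactly 2 time(s).
Exponent of 3 = 2

2


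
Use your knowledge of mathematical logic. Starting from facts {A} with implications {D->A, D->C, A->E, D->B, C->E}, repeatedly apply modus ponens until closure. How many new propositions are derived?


Initial facts: {A}
Apply modus ponens to closure:
  A and A->E  =>  E
Final known: {A, E}
New propositions: {E}
Count = 1

1


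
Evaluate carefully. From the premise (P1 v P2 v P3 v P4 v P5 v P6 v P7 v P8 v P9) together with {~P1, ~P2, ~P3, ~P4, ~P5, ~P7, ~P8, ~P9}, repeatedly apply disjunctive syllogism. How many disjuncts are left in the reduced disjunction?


Original disjuncts (9): P1, P2, P3, P4, P5, P6, P7, P8, P9
Negated (eliminate): ~P1, ~P2, ~P3, ~P4, ~P5, ~P7, ~P8, ~P9
Remaining disjuncts: P6
Count = 9 - 8 = 1

1


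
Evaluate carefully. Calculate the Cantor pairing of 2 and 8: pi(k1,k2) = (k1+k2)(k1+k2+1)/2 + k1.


k1 + k2 = 10
(k1+k2)(k1+k2+1)/2 = 10 * 11 / 2 = 55
pi = 55 + 2 = 57

57


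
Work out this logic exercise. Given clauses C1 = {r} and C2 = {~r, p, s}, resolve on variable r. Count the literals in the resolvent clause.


Remove r from C1 and ~r from C2.
C1 remainder: {}
C2 remainder: {p, s}
Union (resolvent): {p, s}
Resolvent has 2 literal(s).

2


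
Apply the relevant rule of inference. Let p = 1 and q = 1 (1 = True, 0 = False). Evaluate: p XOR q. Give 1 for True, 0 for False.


p = 1, q = 1
Operation: p XOR q
Evaluate: 1 XOR 1 = 0

0


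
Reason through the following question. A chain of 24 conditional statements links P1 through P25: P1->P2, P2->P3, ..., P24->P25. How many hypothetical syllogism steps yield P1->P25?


With 24 implications in a chain connecting 25 propositions:
P1->P2, P2->P3, ..., P24->P25
Steps needed = (number of implications) - 1 = 24 - 1 = 23

23


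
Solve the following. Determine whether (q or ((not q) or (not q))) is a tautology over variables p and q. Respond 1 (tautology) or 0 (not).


Check all 4 assignments:
p=0, q=0: 1
p=0, q=1: 1
p=1, q=0: 1
p=1, q=1: 1
Satisfying count = 4/4.
Tautology iff count = 4: yes.

1


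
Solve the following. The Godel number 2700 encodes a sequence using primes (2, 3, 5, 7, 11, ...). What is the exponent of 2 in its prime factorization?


Factorize 2700 by dividing by 2 repeatedly.
Division steps: 2 divides 2700 exactly 2 time(s).
Exponent of 2 = 2

2


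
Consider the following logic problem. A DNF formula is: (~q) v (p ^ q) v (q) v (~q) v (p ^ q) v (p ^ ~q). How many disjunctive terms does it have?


A DNF formula is a disjunction of terms (conjunctions).
Terms are separated by v.
Counting the disjuncts: 6 terms.

6


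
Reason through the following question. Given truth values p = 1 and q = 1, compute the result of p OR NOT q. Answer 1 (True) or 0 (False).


p = 1, q = 1
Operation: p OR NOT q
Evaluate: 1 OR NOT 1 = 1

1


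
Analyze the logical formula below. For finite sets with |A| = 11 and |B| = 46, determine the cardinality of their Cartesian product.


The Cartesian product A x B contains all ordered pairs (a, b).
|A x B| = |A| * |B| = 11 * 46 = 506

506


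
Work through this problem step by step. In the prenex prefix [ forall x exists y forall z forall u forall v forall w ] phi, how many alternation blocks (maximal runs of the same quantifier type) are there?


Quantifier-type sequence: A E A A A A  (A=forall, E=exists)
Group into maximal same-type runs:
  Ax1 | Ex1 | Ax4
Number of blocks = 3

3


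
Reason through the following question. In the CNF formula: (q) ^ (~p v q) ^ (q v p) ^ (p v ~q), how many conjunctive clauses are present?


A CNF formula is a conjunction of clauses.
Clauses are separated by ^.
Counting the conjuncts: 4 clauses.

4


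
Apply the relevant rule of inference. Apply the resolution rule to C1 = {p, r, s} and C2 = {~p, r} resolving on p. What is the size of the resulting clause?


Remove p from C1 and ~p from C2.
C1 remainder: {r, s}
C2 remainder: {r}
Union (resolvent): {r, s}
Resolvent has 2 literal(s).

2


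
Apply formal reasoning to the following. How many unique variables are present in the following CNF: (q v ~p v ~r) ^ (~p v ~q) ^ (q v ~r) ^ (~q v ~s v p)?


Identify each variable that appears in the formula.
Variables found: p, q, r, s
Count = 4

4


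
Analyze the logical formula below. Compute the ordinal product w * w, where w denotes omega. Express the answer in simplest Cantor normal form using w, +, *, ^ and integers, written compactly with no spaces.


Compute w * w.
Ordinal * is associative and left-distributive over +, but NOT commutative; for finite n>1, n*w = w but w*n stays w*n.
w * w = w^2 by definition.
Result = w^2

w^2


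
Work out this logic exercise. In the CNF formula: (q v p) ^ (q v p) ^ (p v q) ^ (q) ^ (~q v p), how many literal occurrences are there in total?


Counting literals in each clause:
Clause 1: 2 literal(s)
Clause 2: 2 literal(s)
Clause 3: 2 literal(s)
Clause 4: 1 literal(s)
Clause 5: 2 literal(s)
Total = 9

9


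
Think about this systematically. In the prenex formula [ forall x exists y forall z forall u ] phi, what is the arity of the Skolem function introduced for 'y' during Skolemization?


Quantifier prefix: forall x exists y forall z forall u
'y' is existentially quantified at position 2.
Universal variables preceding it: x
Skolem function arity = 1

1


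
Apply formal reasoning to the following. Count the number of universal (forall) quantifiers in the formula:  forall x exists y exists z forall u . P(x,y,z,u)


Quantifier prefix: forall x exists y exists z forall u
Mark each quantifier type:
  U E E U
Universal count = 2, Existential count = 2
Asked for universal (forall) quantifiers: 2

2


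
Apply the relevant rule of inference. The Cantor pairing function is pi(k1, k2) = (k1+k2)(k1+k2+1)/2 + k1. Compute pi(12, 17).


k1 + k2 = 29
(k1+k2)(k1+k2+1)/2 = 29 * 30 / 2 = 435
pi = 435 + 12 = 447

447


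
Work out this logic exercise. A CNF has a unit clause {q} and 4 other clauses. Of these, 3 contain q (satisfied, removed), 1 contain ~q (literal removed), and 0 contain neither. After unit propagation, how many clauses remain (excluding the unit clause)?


Satisfied (removed): 3
Shortened (remain): 1
Unchanged (remain): 0
Remaining = 1 + 0 = 1

1


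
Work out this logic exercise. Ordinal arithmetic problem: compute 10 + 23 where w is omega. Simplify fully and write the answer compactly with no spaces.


Compute 10 + 23.
Ordinal + is associative but NOT commutative; for finite n>0, n + w = w but w + n stays w+n.
Both operands finite; ordinal + agrees with natural +: 10 + 23 = 33.
Result = 33

33


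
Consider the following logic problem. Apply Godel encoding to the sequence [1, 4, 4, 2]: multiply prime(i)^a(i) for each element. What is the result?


Encode each element as an exponent of the corresponding prime:
  2^1 = 2
  3^4 = 81
  5^4 = 625
  7^2 = 49
Product = 2 * 81 * 625 * 49 = 4961250

4961250


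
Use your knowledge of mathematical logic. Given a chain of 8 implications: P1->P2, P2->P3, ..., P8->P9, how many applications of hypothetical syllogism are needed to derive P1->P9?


With 8 implications in a chain connecting 9 propositions:
P1->P2, P2->P3, ..., P8->P9
Steps needed = (number of implications) - 1 = 8 - 1 = 7

7


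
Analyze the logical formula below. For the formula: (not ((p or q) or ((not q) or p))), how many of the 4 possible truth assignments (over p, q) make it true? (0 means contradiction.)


Check all 4 assignments:
p=0, q=0: 0
p=0, q=1: 0
p=1, q=0: 0
p=1, q=1: 0
Count of True = 0

0


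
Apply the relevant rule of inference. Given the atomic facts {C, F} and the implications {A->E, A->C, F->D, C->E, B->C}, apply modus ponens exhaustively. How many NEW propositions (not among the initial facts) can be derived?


Initial facts: {C, F}
Apply modus ponens to closure:
  F and F->D  =>  D
  C and C->E  =>  E
Final known: {C, D, E, F}
New propositions: {D, E}
Count = 2

2


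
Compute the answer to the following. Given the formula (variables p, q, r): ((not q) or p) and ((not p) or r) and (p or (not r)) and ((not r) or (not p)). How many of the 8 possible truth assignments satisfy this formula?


Evaluate all 8 assignments for p, q, r:
p=0, q=0, r=0: 1
p=0, q=0, r=1: 0
p=0, q=1, r=0: 0
p=0, q=1, r=1: 0
p=1, q=0, r=0: 0
p=1, q=0, r=1: 0
p=1, q=1, r=0: 0
p=1, q=1, r=1: 0
Satisfying count = 1

1


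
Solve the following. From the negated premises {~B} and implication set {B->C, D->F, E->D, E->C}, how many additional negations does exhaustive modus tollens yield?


Initial negated facts: {~B}
Apply modus tollens to closure:
  (no implication fires)
Final negated: {~B}
New negations: {(none)}
Count = 0

0


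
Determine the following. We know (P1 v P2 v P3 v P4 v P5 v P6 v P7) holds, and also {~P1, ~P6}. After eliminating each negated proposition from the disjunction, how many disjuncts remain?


Original disjuncts (7): P1, P2, P3, P4, P5, P6, P7
Negated (eliminate): ~P1, ~P6
Remaining disjuncts: P2, P3, P4, P5, P7
Count = 7 - 2 = 5

5


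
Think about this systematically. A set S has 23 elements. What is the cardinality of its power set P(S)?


The power set of a set with n elements has 2^n elements.
|P(S)| = 2^23 = 8388608

8388608


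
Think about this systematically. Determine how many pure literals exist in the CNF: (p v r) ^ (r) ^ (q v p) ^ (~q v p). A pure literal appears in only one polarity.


Check each variable for pure literal status:
p: pure positive
q: mixed (not pure)
r: pure positive
Pure literal count = 2

2


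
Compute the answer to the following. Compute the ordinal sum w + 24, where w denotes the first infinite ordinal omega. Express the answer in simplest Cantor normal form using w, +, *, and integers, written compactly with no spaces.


Compute w + 24.
Ordinal + is associative but NOT commutative; for finite n>0, n + w = w but w + n stays w+n.
w + 24 is already in normal form (a successor ordinal beyond w).
Result = w+24

w+24


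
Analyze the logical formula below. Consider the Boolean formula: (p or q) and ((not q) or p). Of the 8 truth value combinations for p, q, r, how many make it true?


Evaluate all 8 assignments for p, q, r:
p=0, q=0, r=0: 0
p=0, q=0, r=1: 0
p=0, q=1, r=0: 0
p=0, q=1, r=1: 0
p=1, q=0, r=0: 1
p=1, q=0, r=1: 1
p=1, q=1, r=0: 1
p=1, q=1, r=1: 1
Satisfying count = 4

4


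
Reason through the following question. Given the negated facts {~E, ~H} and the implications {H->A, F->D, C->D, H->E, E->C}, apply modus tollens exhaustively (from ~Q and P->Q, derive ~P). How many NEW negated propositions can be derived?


Initial negated facts: {~E, ~H}
Apply modus tollens to closure:
  (no implication fires)
Final negated: {~E, ~H}
New negations: {(none)}
Count = 0

0


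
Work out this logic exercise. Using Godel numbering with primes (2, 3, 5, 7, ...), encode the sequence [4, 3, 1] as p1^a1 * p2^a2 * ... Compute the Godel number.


Encode each element as an exponent of the corresponding prime:
  2^4 = 16
  3^3 = 27
  5^1 = 5
Product = 16 * 27 * 5 = 2160

2160


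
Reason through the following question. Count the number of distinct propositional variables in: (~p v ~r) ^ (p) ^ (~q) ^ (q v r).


Identify each variable that appears in the formula.
Variables found: p, q, r
Count = 3

3


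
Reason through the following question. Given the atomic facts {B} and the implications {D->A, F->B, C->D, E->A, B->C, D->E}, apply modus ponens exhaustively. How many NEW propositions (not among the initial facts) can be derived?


Initial facts: {B}
Apply modus ponens to closure:
  B and B->C  =>  C
  C and C->D  =>  D
  D and D->E  =>  E
  D and D->A  =>  A
Final known: {A, B, C, D, E}
New propositions: {A, C, D, E}
Count = 4

4


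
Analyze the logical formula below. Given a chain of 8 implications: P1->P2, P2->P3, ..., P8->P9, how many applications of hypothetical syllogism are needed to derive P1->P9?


With 8 implications in a chain connecting 9 propositions:
P1->P2, P2->P3, ..., P8->P9
Steps needed = (number of implications) - 1 = 8 - 1 = 7

7


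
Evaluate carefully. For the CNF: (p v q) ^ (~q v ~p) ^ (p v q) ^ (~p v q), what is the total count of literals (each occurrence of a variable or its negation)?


Counting literals in each clause:
Clause 1: 2 literal(s)
Clause 2: 2 literal(s)
Clause 3: 2 literal(s)
Clause 4: 2 literal(s)
Total = 8

8


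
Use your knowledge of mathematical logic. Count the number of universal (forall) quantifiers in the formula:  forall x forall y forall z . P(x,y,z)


Quantifier prefix: forall x forall y forall z
Mark each quantifier type:
  U U U
Universal count = 3, Existential count = 0
Asked for universal (forall) quantifiers: 3

3


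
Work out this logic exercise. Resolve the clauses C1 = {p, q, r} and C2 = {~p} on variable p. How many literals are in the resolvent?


Remove p from C1 and ~p from C2.
C1 remainder: {q, r}
C2 remainder: {}
Union (resolvent): {q, r}
Resolvent has 2 literal(s).

2


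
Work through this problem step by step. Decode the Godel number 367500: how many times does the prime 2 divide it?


Factorize 367500 by dividing by 2 repeatedly.
Division steps: 2 divides 367500 exactly 2 time(s).
Exponent of 2 = 2

2


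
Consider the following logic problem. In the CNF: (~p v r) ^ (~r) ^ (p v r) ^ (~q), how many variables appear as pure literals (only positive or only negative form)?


Check each variable for pure literal status:
p: mixed (not pure)
q: pure negative
r: mixed (not pure)
Pure literal count = 1

1


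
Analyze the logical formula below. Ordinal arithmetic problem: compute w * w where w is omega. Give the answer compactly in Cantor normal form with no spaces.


Compute w * w.
Ordinal * is associative and left-distributive over +, but NOT commutative; for finite n>1, n*w = w but w*n stays w*n.
w * w = w^2 by definition.
Result = w^2

w^2


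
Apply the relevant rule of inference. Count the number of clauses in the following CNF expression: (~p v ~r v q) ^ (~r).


A CNF formula is a conjunction of clauses.
Clauses are separated by ^.
Counting the conjuncts: 2 clauses.

2


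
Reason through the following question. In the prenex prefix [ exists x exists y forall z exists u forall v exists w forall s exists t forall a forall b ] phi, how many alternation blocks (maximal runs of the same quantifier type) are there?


Quantifier-type sequence: E E A E A E A E A A  (A=forall, E=exists)
Group into maximal same-type runs:
  Ex2 | Ax1 | Ex1 | Ax1 | Ex1 | Ax1 | Ex1 | Ax2
Number of blocks = 8

8


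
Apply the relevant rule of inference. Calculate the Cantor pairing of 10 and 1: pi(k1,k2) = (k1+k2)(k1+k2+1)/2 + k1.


k1 + k2 = 11
(k1+k2)(k1+k2+1)/2 = 11 * 12 / 2 = 66
pi = 66 + 10 = 76

76


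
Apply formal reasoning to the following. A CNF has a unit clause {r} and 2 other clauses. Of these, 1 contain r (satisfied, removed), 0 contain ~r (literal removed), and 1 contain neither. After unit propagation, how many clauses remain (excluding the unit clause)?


Satisfied (removed): 1
Shortened (remain): 0
Unchanged (remain): 1
Remaining = 0 + 1 = 1

1


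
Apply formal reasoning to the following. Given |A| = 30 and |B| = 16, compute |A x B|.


The Cartesian product A x B contains all ordered pairs (a, b).
|A x B| = |A| * |B| = 30 * 16 = 480

480


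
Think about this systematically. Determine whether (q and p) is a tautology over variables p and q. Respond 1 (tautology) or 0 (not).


Check all 4 assignments:
p=0, q=0: 0
p=0, q=1: 0
p=1, q=0: 0
p=1, q=1: 1
Satisfying count = 1/4.
Tautology iff count = 4: no.

0


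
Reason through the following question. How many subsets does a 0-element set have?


The power set of a set with n elements has 2^n elements.
|P(S)| = 2^0 = 1

1


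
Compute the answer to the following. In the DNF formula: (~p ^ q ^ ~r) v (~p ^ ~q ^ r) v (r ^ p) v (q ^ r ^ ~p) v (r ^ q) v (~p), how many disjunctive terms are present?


A DNF formula is a disjunction of terms (conjunctions).
Terms are separated by v.
Counting the disjuncts: 6 terms.

6


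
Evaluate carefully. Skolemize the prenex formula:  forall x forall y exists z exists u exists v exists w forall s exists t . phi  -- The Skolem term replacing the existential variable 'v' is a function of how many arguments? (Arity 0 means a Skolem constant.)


Quantifier prefix: forall x forall y exists z exists u exists v exists w forall s exists t
'v' is existentially quantified at position 5.
Universal variables preceding it: x, y
Skolem function arity = 2

2


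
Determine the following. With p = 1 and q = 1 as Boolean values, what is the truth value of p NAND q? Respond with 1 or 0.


p = 1, q = 1
Operation: p NAND q
Evaluate: 1 NAND 1 = 0

0


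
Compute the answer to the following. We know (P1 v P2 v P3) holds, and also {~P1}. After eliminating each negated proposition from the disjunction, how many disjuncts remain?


Original disjuncts (3): P1, P2, P3
Negated (eliminate): ~P1
Remaining disjuncts: P2, P3
Count = 3 - 1 = 2

2


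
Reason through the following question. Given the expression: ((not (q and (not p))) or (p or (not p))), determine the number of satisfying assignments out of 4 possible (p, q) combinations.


Check all 4 assignments:
p=0, q=0: 1
p=0, q=1: 1
p=1, q=0: 1
p=1, q=1: 1
Count of True = 4

4


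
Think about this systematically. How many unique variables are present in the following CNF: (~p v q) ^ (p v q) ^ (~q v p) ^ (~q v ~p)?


Identify each variable that appears in the formula.
Variables found: p, q
Count = 2

2


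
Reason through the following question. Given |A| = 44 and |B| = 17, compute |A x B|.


The Cartesian product A x B contains all ordered pairs (a, b).
|A x B| = |A| * |B| = 44 * 17 = 748

748


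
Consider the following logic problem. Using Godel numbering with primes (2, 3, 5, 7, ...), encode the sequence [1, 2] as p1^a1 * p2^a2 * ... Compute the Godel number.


Encode each element as an exponent of the corresponding prime:
  2^1 = 2
  3^2 = 9
Product = 2 * 9 = 18

18


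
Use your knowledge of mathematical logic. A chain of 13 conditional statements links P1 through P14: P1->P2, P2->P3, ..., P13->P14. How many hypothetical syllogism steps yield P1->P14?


With 13 implications in a chain connecting 14 propositions:
P1->P2, P2->P3, ..., P13->P14
Steps needed = (number of implications) - 1 = 13 - 1 = 12

12


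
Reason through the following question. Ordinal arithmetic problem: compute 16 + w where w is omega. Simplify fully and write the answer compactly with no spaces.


Compute 16 + w.
Ordinal + is associative but NOT commutative; for finite n>0, n + w = w but w + n stays w+n.
Any finite left addend is absorbed by w on the right: 16 + w = w.
Result = w

w


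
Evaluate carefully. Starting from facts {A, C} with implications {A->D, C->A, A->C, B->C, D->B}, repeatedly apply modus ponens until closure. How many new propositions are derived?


Initial facts: {A, C}
Apply modus ponens to closure:
  A and A->D  =>  D
  D and D->B  =>  B
Final known: {A, B, C, D}
New propositions: {B, D}
Count = 2

2


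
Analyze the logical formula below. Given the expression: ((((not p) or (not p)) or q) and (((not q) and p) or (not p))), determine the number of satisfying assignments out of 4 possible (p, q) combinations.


Check all 4 assignments:
p=0, q=0: 1
p=0, q=1: 1
p=1, q=0: 0
p=1, q=1: 0
Count of True = 2

2


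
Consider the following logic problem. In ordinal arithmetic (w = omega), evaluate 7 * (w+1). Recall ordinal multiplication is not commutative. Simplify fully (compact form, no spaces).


Compute 7 * (w+1).
Ordinal * is associative and left-distributive over +, but NOT commutative; for finite n>1, n*w = w but w*n stays w*n.
By left-distributivity: 7 * (w+1) = 7*w + 7*1 = w + 7 = w+7.
Result = w+7

w+7


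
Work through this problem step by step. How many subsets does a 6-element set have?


The power set of a set with n elements has 2^n elements.
|P(S)| = 2^6 = 64

64


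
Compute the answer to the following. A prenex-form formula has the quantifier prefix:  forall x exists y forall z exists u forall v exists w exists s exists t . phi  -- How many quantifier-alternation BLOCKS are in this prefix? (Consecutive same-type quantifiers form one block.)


Quantifier-type sequence: A E A E A E E E  (A=forall, E=exists)
Group into maximal same-type runs:
  Ax1 | Ex1 | Ax1 | Ex1 | Ax1 | Ex3
Number of blocks = 6

6


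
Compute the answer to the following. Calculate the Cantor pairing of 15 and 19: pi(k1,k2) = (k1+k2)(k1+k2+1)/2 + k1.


k1 + k2 = 34
(k1+k2)(k1+k2+1)/2 = 34 * 35 / 2 = 595
pi = 595 + 15 = 610

610


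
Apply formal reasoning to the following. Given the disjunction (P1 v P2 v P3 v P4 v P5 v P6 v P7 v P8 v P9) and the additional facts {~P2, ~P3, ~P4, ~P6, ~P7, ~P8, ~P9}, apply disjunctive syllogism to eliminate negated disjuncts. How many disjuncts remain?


Original disjuncts (9): P1, P2, P3, P4, P5, P6, P7, P8, P9
Negated (eliminate): ~P2, ~P3, ~P4, ~P6, ~P7, ~P8, ~P9
Remaining disjuncts: P1, P5
Count = 9 - 7 = 2

2


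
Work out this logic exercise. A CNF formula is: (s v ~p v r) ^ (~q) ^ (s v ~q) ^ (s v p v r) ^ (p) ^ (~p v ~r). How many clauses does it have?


A CNF formula is a conjunction of clauses.
Clauses are separated by ^.
Counting the conjuncts: 6 clauses.

6


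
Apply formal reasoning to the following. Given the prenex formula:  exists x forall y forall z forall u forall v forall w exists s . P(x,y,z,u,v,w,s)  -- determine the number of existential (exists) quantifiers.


Quantifier prefix: exists x forall y forall z forall u forall v forall w exists s
Mark each quantifier type:
  E U U U U U E
Universal count = 5, Existential count = 2
Asked for existential (exists) quantifiers: 2

2


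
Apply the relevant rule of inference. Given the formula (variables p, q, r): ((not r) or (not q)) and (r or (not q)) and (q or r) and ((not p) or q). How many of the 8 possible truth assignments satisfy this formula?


Evaluate all 8 assignments for p, q, r:
p=0, q=0, r=0: 0
p=0, q=0, r=1: 1
p=0, q=1, r=0: 0
p=0, q=1, r=1: 0
p=1, q=0, r=0: 0
p=1, q=0, r=1: 0
p=1, q=1, r=0: 0
p=1, q=1, r=1: 0
Satisfying count = 1

1


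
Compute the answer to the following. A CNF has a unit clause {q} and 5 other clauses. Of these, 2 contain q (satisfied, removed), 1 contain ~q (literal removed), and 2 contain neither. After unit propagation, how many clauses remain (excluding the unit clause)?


Satisfied (removed): 2
Shortened (remain): 1
Unchanged (remain): 2
Remaining = 1 + 2 = 3

3


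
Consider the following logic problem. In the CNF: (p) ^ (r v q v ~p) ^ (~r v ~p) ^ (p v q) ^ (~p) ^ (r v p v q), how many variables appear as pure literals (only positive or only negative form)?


Check each variable for pure literal status:
p: mixed (not pure)
q: pure positive
r: mixed (not pure)
Pure literal count = 1

1


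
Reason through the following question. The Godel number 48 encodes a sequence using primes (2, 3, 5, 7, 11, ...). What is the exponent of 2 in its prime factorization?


Factorize 48 by dividing by 2 repeatedly.
Division steps: 2 divides 48 exactly 4 time(s).
Exponent of 2 = 4

4


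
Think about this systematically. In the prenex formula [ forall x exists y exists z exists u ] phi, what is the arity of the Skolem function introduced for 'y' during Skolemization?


Quantifier prefix: forall x exists y exists z exists u
'y' is existentially quantified at position 2.
Universal variables preceding it: x
Skolem function arity = 1

1


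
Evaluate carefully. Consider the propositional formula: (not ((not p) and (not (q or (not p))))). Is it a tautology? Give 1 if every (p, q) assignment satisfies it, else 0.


Check all 4 assignments:
p=0, q=0: 1
p=0, q=1: 1
p=1, q=0: 1
p=1, q=1: 1
Satisfying count = 4/4.
Tautology iff count = 4: yes.

1


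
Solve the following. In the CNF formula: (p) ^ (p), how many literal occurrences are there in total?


Counting literals in each clause:
Clause 1: 1 literal(s)
Clause 2: 1 literal(s)
Total = 2

2


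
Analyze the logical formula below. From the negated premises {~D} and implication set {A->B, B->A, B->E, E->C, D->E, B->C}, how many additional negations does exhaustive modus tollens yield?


Initial negated facts: {~D}
Apply modus tollens to closure:
  (no implication fires)
Final negated: {~D}
New negations: {(none)}
Count = 0

0


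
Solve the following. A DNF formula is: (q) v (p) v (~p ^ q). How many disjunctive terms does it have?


A DNF formula is a disjunction of terms (conjunctions).
Terms are separated by v.
Counting the disjuncts: 3 terms.

3


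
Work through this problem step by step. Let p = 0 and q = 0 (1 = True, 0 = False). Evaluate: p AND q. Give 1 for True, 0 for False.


p = 0, q = 0
Operation: p AND q
Evaluate: 0 AND 0 = 0

0


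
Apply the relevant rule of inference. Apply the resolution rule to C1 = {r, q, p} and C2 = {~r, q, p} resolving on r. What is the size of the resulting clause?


Remove r from C1 and ~r from C2.
C1 remainder: {q, p}
C2 remainder: {q, p}
Union (resolvent): {p, q}
Resolvent has 2 literal(s).

2


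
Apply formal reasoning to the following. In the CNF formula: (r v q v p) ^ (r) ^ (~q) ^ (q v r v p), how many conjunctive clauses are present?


A CNF formula is a conjunction of clauses.
Clauses are separated by ^.
Counting the conjuncts: 4 clauses.

4


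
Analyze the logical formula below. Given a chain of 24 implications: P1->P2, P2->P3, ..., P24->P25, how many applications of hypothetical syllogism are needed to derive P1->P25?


With 24 implications in a chain connecting 25 propositions:
P1->P2, P2->P3, ..., P24->P25
Steps needed = (number of implications) - 1 = 24 - 1 = 23

23


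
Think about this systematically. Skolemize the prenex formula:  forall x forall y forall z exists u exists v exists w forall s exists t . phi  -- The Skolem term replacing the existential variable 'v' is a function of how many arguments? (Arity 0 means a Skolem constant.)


Quantifier prefix: forall x forall y forall z exists u exists v exists w forall s exists t
'v' is existentially quantified at position 5.
Universal variables preceding it: x, y, z
Skolem function arity = 3

3


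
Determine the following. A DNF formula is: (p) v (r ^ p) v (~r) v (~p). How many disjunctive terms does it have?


A DNF formula is a disjunction of terms (conjunctions).
Terms are separated by v.
Counting the disjuncts: 4 terms.

4
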